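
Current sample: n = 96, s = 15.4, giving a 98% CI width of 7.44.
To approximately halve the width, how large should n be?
n ≈ 384

CI width ∝ 1/√n
To reduce width by factor 2, need √n to grow by 2 → need 2² = 4 times as many samples.

Current: n = 96, width = 7.44
New: n = 384, width ≈ 3.67

Width reduced by factor of 7.44/3.67 = 2.03.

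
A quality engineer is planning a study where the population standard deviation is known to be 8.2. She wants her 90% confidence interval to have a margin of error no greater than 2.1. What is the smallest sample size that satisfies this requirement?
n ≥ 42

For margin E ≤ 2.1:
n ≥ (z* · σ / E)²
n ≥ (1.645 · 8.2 / 2.1)²
n ≥ 41.26

Minimum n = 42 (rounding up)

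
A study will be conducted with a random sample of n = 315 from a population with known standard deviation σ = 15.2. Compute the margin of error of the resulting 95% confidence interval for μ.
Margin of error = 1.68

Margin of error = z* · σ/√n
= 1.960 · 15.2/√315
= 1.960 · 15.2/17.7482
= 1.68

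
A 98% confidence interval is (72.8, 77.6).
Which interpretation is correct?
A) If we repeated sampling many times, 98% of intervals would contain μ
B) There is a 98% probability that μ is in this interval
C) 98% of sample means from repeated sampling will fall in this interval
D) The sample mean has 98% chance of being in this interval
A

A) Correct — this is the frequentist long-run coverage interpretation.
B) Wrong — μ is fixed; the randomness lives in the interval, not in μ.
C) Wrong — coverage applies to intervals containing μ, not to future x̄ values.
D) Wrong — x̄ is observed and sits in the interval by construction.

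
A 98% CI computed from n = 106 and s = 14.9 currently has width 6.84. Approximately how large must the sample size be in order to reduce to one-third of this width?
n ≈ 954

CI width ∝ 1/√n
To reduce width by factor 3, need √n to grow by 3 → need 3² = 9 times as many samples.

Current: n = 106, width = 6.84
New: n = 954, width ≈ 2.25

Width reduced by factor of 6.84/2.25 = 3.04.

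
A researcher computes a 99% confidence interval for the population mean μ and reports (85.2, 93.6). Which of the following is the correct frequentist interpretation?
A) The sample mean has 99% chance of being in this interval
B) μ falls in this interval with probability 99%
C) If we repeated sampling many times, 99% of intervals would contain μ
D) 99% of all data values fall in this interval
C

A) Wrong — x̄ is observed and sits in the interval by construction.
B) Wrong — μ is fixed; the randomness lives in the interval, not in μ.
C) Correct — this is the frequentist long-run coverage interpretation.
D) Wrong — a CI is about the parameter μ, not individual data values.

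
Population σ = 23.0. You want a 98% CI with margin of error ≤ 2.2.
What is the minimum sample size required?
n ≥ 592

For margin E ≤ 2.2:
n ≥ (z* · σ / E)²
n ≥ (2.326 · 23.0 / 2.2)²
n ≥ 591.33

Minimum n = 592 (rounding up)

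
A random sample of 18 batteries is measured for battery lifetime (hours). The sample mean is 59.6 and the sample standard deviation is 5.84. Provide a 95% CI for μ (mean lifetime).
(56.70, 62.50)

t-interval (σ unknown):
df = n - 1 = 17
t* = 2.110 for 95% confidence

Margin of error = t* · s/√n = 2.110 · 5.84/√18 = 2.90

CI: (56.70, 62.50)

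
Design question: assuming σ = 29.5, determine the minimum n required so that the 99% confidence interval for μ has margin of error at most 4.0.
n ≥ 361

For margin E ≤ 4.0:
n ≥ (z* · σ / E)²
n ≥ (2.576 · 29.5 / 4.0)²
n ≥ 360.92

Minimum n = 361 (rounding up)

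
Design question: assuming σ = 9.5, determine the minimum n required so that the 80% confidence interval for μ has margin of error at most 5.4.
n ≥ 6

For margin E ≤ 5.4:
n ≥ (z* · σ / E)²
n ≥ (1.282 · 9.5 / 5.4)²
n ≥ 5.09

Minimum n = 6 (rounding up)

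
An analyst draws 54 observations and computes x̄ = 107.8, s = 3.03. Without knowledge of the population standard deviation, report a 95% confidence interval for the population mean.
(106.97, 108.63)

t-interval (σ unknown):
df = n - 1 = 53
t* = 2.006 for 95% confidence

Margin of error = t* · s/√n = 2.006 · 3.03/√54 = 0.83

CI: (106.97, 108.63)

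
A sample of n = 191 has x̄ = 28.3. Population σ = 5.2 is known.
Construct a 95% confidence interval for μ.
(27.56, 29.04)

z-interval (σ known):
z* = 1.960 for 95% confidence

Margin of error = z* · σ/√n = 1.960 · 5.2/√191 = 0.74

CI: (28.3 - 0.74, 28.3 + 0.74) = (27.56, 29.04)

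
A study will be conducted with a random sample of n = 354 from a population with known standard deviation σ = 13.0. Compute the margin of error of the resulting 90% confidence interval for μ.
Margin of error = 1.14

Margin of error = z* · σ/√n
= 1.645 · 13.0/√354
= 1.645 · 13.0/18.8149
= 1.14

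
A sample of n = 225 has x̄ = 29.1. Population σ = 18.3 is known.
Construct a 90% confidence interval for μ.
(27.09, 31.11)

z-interval (σ known):
z* = 1.645 for 90% confidence

Margin of error = z* · σ/√n = 1.645 · 18.3/√225 = 2.01

CI: (29.1 - 2.01, 29.1 + 2.01) = (27.09, 31.11)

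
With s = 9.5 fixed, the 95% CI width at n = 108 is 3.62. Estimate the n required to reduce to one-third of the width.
n ≈ 972

CI width ∝ 1/√n
To reduce width by factor 3, need √n to grow by 3 → need 3² = 9 times as many samples.

Current: n = 108, width = 3.62
New: n = 972, width ≈ 1.20

Width reduced by factor of 3.62/1.20 = 3.02.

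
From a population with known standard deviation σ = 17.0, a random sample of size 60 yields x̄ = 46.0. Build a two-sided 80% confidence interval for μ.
(43.19, 48.81)

z-interval (σ known):
z* = 1.282 for 80% confidence

Margin of error = z* · σ/√n = 1.282 · 17.0/√60 = 2.81

CI: (46.0 - 2.81, 46.0 + 2.81) = (43.19, 48.81)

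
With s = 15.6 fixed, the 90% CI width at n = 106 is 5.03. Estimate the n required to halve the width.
n ≈ 424

CI width ∝ 1/√n
To reduce width by factor 2, need √n to grow by 2 → need 2² = 4 times as many samples.

Current: n = 106, width = 5.03
New: n = 424, width ≈ 2.50

Width reduced by factor of 5.03/2.50 = 2.01.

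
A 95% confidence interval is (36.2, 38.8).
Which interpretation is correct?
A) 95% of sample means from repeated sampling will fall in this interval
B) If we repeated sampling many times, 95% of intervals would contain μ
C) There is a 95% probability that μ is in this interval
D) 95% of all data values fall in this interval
B

A) Wrong — coverage applies to intervals containing μ, not to future x̄ values.
B) Correct — this is the frequentist long-run coverage interpretation.
C) Wrong — μ is fixed; the randomness lives in the interval, not in μ.
D) Wrong — a CI is about the parameter μ, not individual data values.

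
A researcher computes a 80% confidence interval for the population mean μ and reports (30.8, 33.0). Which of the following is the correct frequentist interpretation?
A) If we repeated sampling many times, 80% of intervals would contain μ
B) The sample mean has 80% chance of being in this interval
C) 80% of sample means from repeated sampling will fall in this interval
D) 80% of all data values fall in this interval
A

A) Correct — this is the frequentist long-run coverage interpretation.
B) Wrong — x̄ is observed and sits in the interval by construction.
C) Wrong — coverage applies to intervals containing μ, not to future x̄ values.
D) Wrong — a CI is about the parameter μ, not individual data values.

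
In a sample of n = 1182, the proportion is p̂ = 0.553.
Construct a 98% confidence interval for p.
(0.519, 0.587)

Proportion CI:
SE = √(p̂(1-p̂)/n) = √(0.553 · 0.447 / 1182) = 0.01446

z* = 2.326
Margin = z* · SE = 2.326 · 0.01446 = 0.0336

CI: 0.553 ± 0.0336 = (0.519, 0.587)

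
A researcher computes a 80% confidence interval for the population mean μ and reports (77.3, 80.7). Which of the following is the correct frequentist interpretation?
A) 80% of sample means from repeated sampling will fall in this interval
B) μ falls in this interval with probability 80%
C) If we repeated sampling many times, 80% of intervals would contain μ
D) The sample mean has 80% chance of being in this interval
C

A) Wrong — coverage applies to intervals containing μ, not to future x̄ values.
B) Wrong — μ is fixed; the randomness lives in the interval, not in μ.
C) Correct — this is the frequentist long-run coverage interpretation.
D) Wrong — x̄ is observed and sits in the interval by construction.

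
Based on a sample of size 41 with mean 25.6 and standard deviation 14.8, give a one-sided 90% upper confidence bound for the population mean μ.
μ ≤ 28.61

Upper bound (one-sided):
t* = 1.303 (one-sided for 90%)
Upper bound = x̄ + t* · s/√n = 25.6 + 1.303 · 14.8/√41 = 28.61

We are 90% confident that μ ≤ 28.61.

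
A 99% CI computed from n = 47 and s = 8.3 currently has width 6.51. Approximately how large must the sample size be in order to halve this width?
n ≈ 188

CI width ∝ 1/√n
To reduce width by factor 2, need √n to grow by 2 → need 2² = 4 times as many samples.

Current: n = 47, width = 6.51
New: n = 188, width ≈ 3.15

Width reduced by factor of 6.51/3.15 = 2.07.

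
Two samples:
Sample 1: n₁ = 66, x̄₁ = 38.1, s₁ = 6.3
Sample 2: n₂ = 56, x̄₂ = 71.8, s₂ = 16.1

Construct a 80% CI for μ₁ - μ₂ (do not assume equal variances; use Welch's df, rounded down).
(-36.66, -30.74)

Difference: x̄₁ - x̄₂ = -33.70
SE = √(s₁²/n₁ + s₂²/n₂) = √(6.3²/66 + 16.1²/56) = 2.2869
df = 69.23 → 69 (Welch–Satterthwaite, rounded down)
t* = 1.294

CI: -33.70 ± 1.294 · 2.2869 = -33.70 ± 2.96 = (-36.66, -30.74)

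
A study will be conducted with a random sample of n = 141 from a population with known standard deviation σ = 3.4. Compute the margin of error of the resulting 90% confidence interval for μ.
Margin of error = 0.47

Margin of error = z* · σ/√n
= 1.645 · 3.4/√141
= 1.645 · 3.4/11.8743
= 0.47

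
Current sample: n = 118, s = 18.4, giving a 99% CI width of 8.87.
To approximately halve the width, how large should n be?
n ≈ 472

CI width ∝ 1/√n
To reduce width by factor 2, need √n to grow by 2 → need 2² = 4 times as many samples.

Current: n = 118, width = 8.87
New: n = 472, width ≈ 4.38

Width reduced by factor of 8.87/4.38 = 2.03.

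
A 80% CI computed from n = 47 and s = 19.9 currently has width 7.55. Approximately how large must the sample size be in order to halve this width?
n ≈ 188

CI width ∝ 1/√n
To reduce width by factor 2, need √n to grow by 2 → need 2² = 4 times as many samples.

Current: n = 47, width = 7.55
New: n = 188, width ≈ 3.73

Width reduced by factor of 7.55/3.73 = 2.02.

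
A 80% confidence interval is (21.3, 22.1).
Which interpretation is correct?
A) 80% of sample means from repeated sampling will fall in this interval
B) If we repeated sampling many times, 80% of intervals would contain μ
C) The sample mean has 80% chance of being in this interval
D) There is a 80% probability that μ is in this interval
B

A) Wrong — coverage applies to intervals containing μ, not to future x̄ values.
B) Correct — this is the frequentist long-run coverage interpretation.
C) Wrong — x̄ is observed and sits in the interval by construction.
D) Wrong — μ is fixed; the randomness lives in the interval, not in μ.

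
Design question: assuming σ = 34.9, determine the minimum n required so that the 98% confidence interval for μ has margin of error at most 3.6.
n ≥ 509

For margin E ≤ 3.6:
n ≥ (z* · σ / E)²
n ≥ (2.326 · 34.9 / 3.6)²
n ≥ 508.47

Minimum n = 509 (rounding up)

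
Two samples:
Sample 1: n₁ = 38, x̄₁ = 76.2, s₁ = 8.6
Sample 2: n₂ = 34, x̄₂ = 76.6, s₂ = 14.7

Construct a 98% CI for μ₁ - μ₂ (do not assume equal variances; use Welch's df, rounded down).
(-7.32, 6.52)

Difference: x̄₁ - x̄₂ = -0.40
SE = √(s₁²/n₁ + s₂²/n₂) = √(8.6²/38 + 14.7²/34) = 2.8813
df = 51.96 → 51 (Welch–Satterthwaite, rounded down)
t* = 2.402

CI: -0.40 ± 2.402 · 2.8813 = -0.40 ± 6.92 = (-7.32, 6.52)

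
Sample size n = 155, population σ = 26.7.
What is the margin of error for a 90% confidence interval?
Margin of error = 3.53

Margin of error = z* · σ/√n
= 1.645 · 26.7/√155
= 1.645 · 26.7/12.4499
= 3.53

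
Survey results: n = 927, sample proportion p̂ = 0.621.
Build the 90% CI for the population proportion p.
(0.595, 0.647)

Proportion CI:
SE = √(p̂(1-p̂)/n) = √(0.621 · 0.379 / 927) = 0.01593

z* = 1.645
Margin = z* · SE = 1.645 · 0.01593 = 0.0262

CI: 0.621 ± 0.0262 = (0.595, 0.647)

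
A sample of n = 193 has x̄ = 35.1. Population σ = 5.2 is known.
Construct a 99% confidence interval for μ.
(34.14, 36.06)

z-interval (σ known):
z* = 2.576 for 99% confidence

Margin of error = z* · σ/√n = 2.576 · 5.2/√193 = 0.96

CI: (35.1 - 0.96, 35.1 + 0.96) = (34.14, 36.06)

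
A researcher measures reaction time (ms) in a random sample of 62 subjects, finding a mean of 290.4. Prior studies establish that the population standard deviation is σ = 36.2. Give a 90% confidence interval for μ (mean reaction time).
(282.84, 297.96)

z-interval (σ known):
z* = 1.645 for 90% confidence

Margin of error = z* · σ/√n = 1.645 · 36.2/√62 = 7.56

CI: (290.4 - 7.56, 290.4 + 7.56) = (282.84, 297.96)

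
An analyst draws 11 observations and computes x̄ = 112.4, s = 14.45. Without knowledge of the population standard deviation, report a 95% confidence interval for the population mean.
(102.69, 122.11)

t-interval (σ unknown):
df = n - 1 = 10
t* = 2.228 for 95% confidence

Margin of error = t* · s/√n = 2.228 · 14.45/√11 = 9.71

CI: (102.69, 122.11)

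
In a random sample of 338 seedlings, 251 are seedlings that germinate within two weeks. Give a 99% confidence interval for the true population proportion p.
(0.681, 0.804)

Proportion CI:
p̂ = 251/338 = 0.74260
SE = √(p̂(1-p̂)/n) = √(0.74260 · 0.25740 / 338) = 0.02378

z* = 2.576
Margin = z* · SE = 2.576 · 0.02378 = 0.0613

CI: 0.74260 ± 0.0613 = (0.681, 0.804)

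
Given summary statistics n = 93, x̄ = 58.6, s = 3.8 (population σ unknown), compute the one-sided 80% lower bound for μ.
μ ≥ 58.27

Lower bound (one-sided):
t* = 0.846 (one-sided for 80%)
Lower bound = x̄ - t* · s/√n = 58.6 - 0.846 · 3.8/√93 = 58.27

We are 80% confident that μ ≥ 58.27.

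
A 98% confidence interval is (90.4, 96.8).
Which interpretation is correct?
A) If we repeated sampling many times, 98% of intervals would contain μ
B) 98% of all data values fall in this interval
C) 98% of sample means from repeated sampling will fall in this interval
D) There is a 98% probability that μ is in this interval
A

A) Correct — this is the frequentist long-run coverage interpretation.
B) Wrong — a CI is about the parameter μ, not individual data values.
C) Wrong — coverage applies to intervals containing μ, not to future x̄ values.
D) Wrong — μ is fixed; the randomness lives in the interval, not in μ.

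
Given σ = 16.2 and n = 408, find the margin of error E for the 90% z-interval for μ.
Margin of error = 1.32

Margin of error = z* · σ/√n
= 1.645 · 16.2/√408
= 1.645 · 16.2/20.1990
= 1.32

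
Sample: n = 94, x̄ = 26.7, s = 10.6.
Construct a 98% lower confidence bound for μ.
μ ≥ 24.42

Lower bound (one-sided):
t* = 2.083 (one-sided for 98%)
Lower bound = x̄ - t* · s/√n = 26.7 - 2.083 · 10.6/√94 = 24.42

We are 98% confident that μ ≥ 24.42.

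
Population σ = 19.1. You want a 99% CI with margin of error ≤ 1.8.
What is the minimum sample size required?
n ≥ 748

For margin E ≤ 1.8:
n ≥ (z* · σ / E)²
n ≥ (2.576 · 19.1 / 1.8)²
n ≥ 747.16

Minimum n = 748 (rounding up)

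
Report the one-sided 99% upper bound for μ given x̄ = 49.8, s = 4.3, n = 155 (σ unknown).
μ ≤ 50.61

Upper bound (one-sided):
t* = 2.351 (one-sided for 99%)
Upper bound = x̄ + t* · s/√n = 49.8 + 2.351 · 4.3/√155 = 50.61

We are 99% confident that μ ≤ 50.61.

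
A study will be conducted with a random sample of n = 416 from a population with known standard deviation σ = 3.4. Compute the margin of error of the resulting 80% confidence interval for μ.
Margin of error = 0.21

Margin of error = z* · σ/√n
= 1.282 · 3.4/√416
= 1.282 · 3.4/20.3961
= 0.21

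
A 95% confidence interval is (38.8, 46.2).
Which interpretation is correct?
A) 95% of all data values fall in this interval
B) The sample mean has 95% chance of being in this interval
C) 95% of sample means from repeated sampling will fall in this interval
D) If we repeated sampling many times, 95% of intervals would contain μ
D

A) Wrong — a CI is about the parameter μ, not individual data values.
B) Wrong — x̄ is observed and sits in the interval by construction.
C) Wrong — coverage applies to intervals containing μ, not to future x̄ values.
D) Correct — this is the frequentist long-run coverage interpretation.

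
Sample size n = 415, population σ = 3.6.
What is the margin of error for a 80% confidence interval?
Margin of error = 0.23

Margin of error = z* · σ/√n
= 1.282 · 3.6/√415
= 1.282 · 3.6/20.3715
= 0.23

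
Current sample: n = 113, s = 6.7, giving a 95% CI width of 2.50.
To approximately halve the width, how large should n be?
n ≈ 452

CI width ∝ 1/√n
To reduce width by factor 2, need √n to grow by 2 → need 2² = 4 times as many samples.

Current: n = 113, width = 2.50
New: n = 452, width ≈ 1.24

Width reduced by factor of 2.50/1.24 = 2.02.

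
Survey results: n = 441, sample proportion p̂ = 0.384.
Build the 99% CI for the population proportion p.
(0.324, 0.444)

Proportion CI:
SE = √(p̂(1-p̂)/n) = √(0.384 · 0.616 / 441) = 0.02316

z* = 2.576
Margin = z* · SE = 2.576 · 0.02316 = 0.0597

CI: 0.384 ± 0.0597 = (0.324, 0.444)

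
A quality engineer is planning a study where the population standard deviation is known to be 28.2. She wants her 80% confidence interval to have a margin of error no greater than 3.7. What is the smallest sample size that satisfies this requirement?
n ≥ 96

For margin E ≤ 3.7:
n ≥ (z* · σ / E)²
n ≥ (1.282 · 28.2 / 3.7)²
n ≥ 95.47

Minimum n = 96 (rounding up)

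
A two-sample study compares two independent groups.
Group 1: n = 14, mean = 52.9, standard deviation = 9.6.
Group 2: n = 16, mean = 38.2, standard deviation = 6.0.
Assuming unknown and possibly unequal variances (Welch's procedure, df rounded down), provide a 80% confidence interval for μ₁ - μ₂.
(10.77, 18.63)

Difference: x̄₁ - x̄₂ = 14.70
SE = √(s₁²/n₁ + s₂²/n₂) = √(9.6²/14 + 6.0²/16) = 2.9720
df = 21.25 → 21 (Welch–Satterthwaite, rounded down)
t* = 1.323

CI: 14.70 ± 1.323 · 2.9720 = 14.70 ± 3.93 = (10.77, 18.63)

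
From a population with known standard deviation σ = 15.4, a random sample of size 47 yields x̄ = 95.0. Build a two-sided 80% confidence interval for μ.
(92.12, 97.88)

z-interval (σ known):
z* = 1.282 for 80% confidence

Margin of error = z* · σ/√n = 1.282 · 15.4/√47 = 2.88

CI: (95.0 - 2.88, 95.0 + 2.88) = (92.12, 97.88)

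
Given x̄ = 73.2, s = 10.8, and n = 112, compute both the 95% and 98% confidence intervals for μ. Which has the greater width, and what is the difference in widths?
98% CI is wider by 0.77

df = 111
95% CI: t* = 1.982, (71.18, 75.22), width = 2 · t* · s/√n = 4.05
98% CI: t* = 2.360, (70.79, 75.61), width = 2 · t* · s/√n = 4.82

The 98% CI is wider by 4.82 - 4.05 = 0.77.
Higher confidence requires a wider interval.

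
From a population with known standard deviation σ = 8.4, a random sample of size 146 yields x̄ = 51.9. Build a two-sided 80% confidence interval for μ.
(51.01, 52.79)

z-interval (σ known):
z* = 1.282 for 80% confidence

Margin of error = z* · σ/√n = 1.282 · 8.4/√146 = 0.89

CI: (51.9 - 0.89, 51.9 + 0.89) = (51.01, 52.79)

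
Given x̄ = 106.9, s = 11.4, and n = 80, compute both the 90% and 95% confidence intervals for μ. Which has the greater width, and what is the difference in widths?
95% CI is wider by 0.83

df = 79
90% CI: t* = 1.664, (104.78, 109.02), width = 2 · t* · s/√n = 4.24
95% CI: t* = 1.990, (104.36, 109.44), width = 2 · t* · s/√n = 5.07

The 95% CI is wider by 5.07 - 4.24 = 0.83.
Higher confidence requires a wider interval.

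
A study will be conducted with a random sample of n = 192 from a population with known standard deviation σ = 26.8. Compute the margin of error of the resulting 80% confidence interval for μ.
Margin of error = 2.48

Margin of error = z* · σ/√n
= 1.282 · 26.8/√192
= 1.282 · 26.8/13.8564
= 2.48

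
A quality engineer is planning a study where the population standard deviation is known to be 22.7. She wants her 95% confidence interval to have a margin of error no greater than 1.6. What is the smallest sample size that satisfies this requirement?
n ≥ 774

For margin E ≤ 1.6:
n ≥ (z* · σ / E)²
n ≥ (1.960 · 22.7 / 1.6)²
n ≥ 773.26

Minimum n = 774 (rounding up)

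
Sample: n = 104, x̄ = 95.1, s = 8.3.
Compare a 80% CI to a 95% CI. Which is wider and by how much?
95% CI is wider by 1.13

df = 103
80% CI: t* = 1.290, (94.05, 96.15), width = 2 · t* · s/√n = 2.10
95% CI: t* = 1.983, (93.49, 96.71), width = 2 · t* · s/√n = 3.23

The 95% CI is wider by 3.23 - 2.10 = 1.13.
Higher confidence requires a wider interval.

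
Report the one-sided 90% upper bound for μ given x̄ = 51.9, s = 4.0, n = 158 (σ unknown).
μ ≤ 52.31

Upper bound (one-sided):
t* = 1.287 (one-sided for 90%)
Upper bound = x̄ + t* · s/√n = 51.9 + 1.287 · 4.0/√158 = 52.31

We are 90% confident that μ ≤ 52.31.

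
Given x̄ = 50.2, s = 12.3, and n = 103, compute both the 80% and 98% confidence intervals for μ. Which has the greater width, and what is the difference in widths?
98% CI is wider by 2.60

df = 102
80% CI: t* = 1.290, (48.64, 51.76), width = 2 · t* · s/√n = 3.13
98% CI: t* = 2.363, (47.34, 53.06), width = 2 · t* · s/√n = 5.73

The 98% CI is wider by 5.73 - 3.13 = 2.60.
Higher confidence requires a wider interval.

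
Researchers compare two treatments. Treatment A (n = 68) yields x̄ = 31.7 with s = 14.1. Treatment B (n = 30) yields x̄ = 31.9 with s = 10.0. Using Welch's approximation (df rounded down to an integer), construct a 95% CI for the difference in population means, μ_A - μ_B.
(-5.18, 4.78)

Difference: x̄₁ - x̄₂ = -0.20
SE = √(s₁²/n₁ + s₂²/n₂) = √(14.1²/68 + 10.0²/30) = 2.5014
df = 76.66 → 76 (Welch–Satterthwaite, rounded down)
t* = 1.992

CI: -0.20 ± 1.992 · 2.5014 = -0.20 ± 4.98 = (-5.18, 4.78)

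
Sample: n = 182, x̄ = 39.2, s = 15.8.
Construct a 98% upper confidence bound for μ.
μ ≤ 41.62

Upper bound (one-sided):
t* = 2.069 (one-sided for 98%)
Upper bound = x̄ + t* · s/√n = 39.2 + 2.069 · 15.8/√182 = 41.62

We are 98% confident that μ ≤ 41.62.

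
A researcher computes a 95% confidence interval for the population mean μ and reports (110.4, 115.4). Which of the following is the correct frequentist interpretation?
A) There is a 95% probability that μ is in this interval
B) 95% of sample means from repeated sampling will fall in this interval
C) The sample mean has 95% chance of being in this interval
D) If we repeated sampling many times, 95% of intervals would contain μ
D

A) Wrong — μ is fixed; the randomness lives in the interval, not in μ.
B) Wrong — coverage applies to intervals containing μ, not to future x̄ values.
C) Wrong — x̄ is observed and sits in the interval by construction.
D) Correct — this is the frequentist long-run coverage interpretation.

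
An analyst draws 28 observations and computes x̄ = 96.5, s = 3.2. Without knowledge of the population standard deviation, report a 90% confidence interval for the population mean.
(95.47, 97.53)

t-interval (σ unknown):
df = n - 1 = 27
t* = 1.703 for 90% confidence

Margin of error = t* · s/√n = 1.703 · 3.2/√28 = 1.03

CI: (95.47, 97.53)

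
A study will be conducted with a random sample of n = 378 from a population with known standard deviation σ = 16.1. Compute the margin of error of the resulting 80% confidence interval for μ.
Margin of error = 1.06

Margin of error = z* · σ/√n
= 1.282 · 16.1/√378
= 1.282 · 16.1/19.4422
= 1.06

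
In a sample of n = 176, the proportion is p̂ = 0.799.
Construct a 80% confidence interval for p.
(0.760, 0.838)

Proportion CI:
SE = √(p̂(1-p̂)/n) = √(0.799 · 0.201 / 176) = 0.03021

z* = 1.282
Margin = z* · SE = 1.282 · 0.03021 = 0.0387

CI: 0.799 ± 0.0387 = (0.760, 0.838)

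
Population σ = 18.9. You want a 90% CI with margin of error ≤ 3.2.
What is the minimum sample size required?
n ≥ 95

For margin E ≤ 3.2:
n ≥ (z* · σ / E)²
n ≥ (1.645 · 18.9 / 3.2)²
n ≥ 94.40

Minimum n = 95 (rounding up)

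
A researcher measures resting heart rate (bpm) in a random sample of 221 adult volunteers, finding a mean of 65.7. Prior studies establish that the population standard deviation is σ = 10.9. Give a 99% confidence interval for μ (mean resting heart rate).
(63.81, 67.59)

z-interval (σ known):
z* = 2.576 for 99% confidence

Margin of error = z* · σ/√n = 2.576 · 10.9/√221 = 1.89

CI: (65.7 - 1.89, 65.7 + 1.89) = (63.81, 67.59)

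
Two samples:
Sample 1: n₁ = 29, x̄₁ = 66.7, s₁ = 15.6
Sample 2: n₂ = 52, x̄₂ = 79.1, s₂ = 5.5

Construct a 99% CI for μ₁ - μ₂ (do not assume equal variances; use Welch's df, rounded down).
(-20.62, -4.18)

Difference: x̄₁ - x̄₂ = -12.40
SE = √(s₁²/n₁ + s₂²/n₂) = √(15.6²/29 + 5.5²/52) = 2.9956
df = 31.93 → 31 (Welch–Satterthwaite, rounded down)
t* = 2.744

CI: -12.40 ± 2.744 · 2.9956 = -12.40 ± 8.22 = (-20.62, -4.18)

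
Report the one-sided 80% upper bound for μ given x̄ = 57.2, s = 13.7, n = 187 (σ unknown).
μ ≤ 58.05

Upper bound (one-sided):
t* = 0.844 (one-sided for 80%)
Upper bound = x̄ + t* · s/√n = 57.2 + 0.844 · 13.7/√187 = 58.05

We are 80% confident that μ ≤ 58.05.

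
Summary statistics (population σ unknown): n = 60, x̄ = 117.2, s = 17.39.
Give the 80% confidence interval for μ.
(114.29, 120.11)

t-interval (σ unknown):
df = n - 1 = 59
t* = 1.296 for 80% confidence

Margin of error = t* · s/√n = 1.296 · 17.39/√60 = 2.91

CI: (114.29, 120.11)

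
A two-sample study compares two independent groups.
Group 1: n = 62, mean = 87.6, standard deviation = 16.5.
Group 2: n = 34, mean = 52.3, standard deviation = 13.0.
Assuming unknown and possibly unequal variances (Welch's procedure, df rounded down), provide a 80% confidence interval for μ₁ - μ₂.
(31.35, 39.25)

Difference: x̄₁ - x̄₂ = 35.30
SE = √(s₁²/n₁ + s₂²/n₂) = √(16.5²/62 + 13.0²/34) = 3.0597
df = 82.31 → 82 (Welch–Satterthwaite, rounded down)
t* = 1.292

CI: 35.30 ± 1.292 · 3.0597 = 35.30 ± 3.95 = (31.35, 39.25)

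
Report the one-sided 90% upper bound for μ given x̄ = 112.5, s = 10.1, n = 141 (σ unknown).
μ ≤ 113.60

Upper bound (one-sided):
t* = 1.288 (one-sided for 90%)
Upper bound = x̄ + t* · s/√n = 112.5 + 1.288 · 10.1/√141 = 113.60

We are 90% confident that μ ≤ 113.60.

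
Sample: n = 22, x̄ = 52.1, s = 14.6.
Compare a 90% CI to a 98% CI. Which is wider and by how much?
98% CI is wider by 4.97

df = 21
90% CI: t* = 1.721, (46.74, 57.46), width = 2 · t* · s/√n = 10.71
98% CI: t* = 2.518, (44.26, 59.94), width = 2 · t* · s/√n = 15.68

The 98% CI is wider by 15.68 - 10.71 = 4.97.
Higher confidence requires a wider interval.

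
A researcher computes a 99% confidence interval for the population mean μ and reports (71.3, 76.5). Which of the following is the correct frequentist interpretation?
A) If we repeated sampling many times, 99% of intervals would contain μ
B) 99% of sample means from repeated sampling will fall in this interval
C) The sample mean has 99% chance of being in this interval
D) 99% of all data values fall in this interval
A

A) Correct — this is the frequentist long-run coverage interpretation.
B) Wrong — coverage applies to intervals containing μ, not to future x̄ values.
C) Wrong — x̄ is observed and sits in the interval by construction.
D) Wrong — a CI is about the parameter μ, not individual data values.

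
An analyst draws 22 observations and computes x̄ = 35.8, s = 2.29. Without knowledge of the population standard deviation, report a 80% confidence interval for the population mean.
(35.15, 36.45)

t-interval (σ unknown):
df = n - 1 = 21
t* = 1.323 for 80% confidence

Margin of error = t* · s/√n = 1.323 · 2.29/√22 = 0.65

CI: (35.15, 36.45)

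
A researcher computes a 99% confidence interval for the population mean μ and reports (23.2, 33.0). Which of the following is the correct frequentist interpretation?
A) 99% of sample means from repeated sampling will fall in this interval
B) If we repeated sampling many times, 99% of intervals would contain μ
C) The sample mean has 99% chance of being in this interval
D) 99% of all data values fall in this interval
B

A) Wrong — coverage applies to intervals containing μ, not to future x̄ values.
B) Correct — this is the frequentist long-run coverage interpretation.
C) Wrong — x̄ is observed and sits in the interval by construction.
D) Wrong — a CI is about the parameter μ, not individual data values.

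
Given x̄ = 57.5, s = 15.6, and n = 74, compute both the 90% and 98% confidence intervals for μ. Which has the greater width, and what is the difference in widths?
98% CI is wider by 2.59

df = 73
90% CI: t* = 1.666, (54.48, 60.52), width = 2 · t* · s/√n = 6.04
98% CI: t* = 2.379, (53.19, 61.81), width = 2 · t* · s/√n = 8.63

The 98% CI is wider by 8.63 - 6.04 = 2.59.
Higher confidence requires a wider interval.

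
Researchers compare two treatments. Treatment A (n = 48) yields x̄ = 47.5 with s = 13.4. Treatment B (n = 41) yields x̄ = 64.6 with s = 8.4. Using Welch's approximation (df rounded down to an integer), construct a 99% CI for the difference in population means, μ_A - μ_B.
(-23.27, -10.93)

Difference: x̄₁ - x̄₂ = -17.10
SE = √(s₁²/n₁ + s₂²/n₂) = √(13.4²/48 + 8.4²/41) = 2.3371
df = 80.24 → 80 (Welch–Satterthwaite, rounded down)
t* = 2.639

CI: -17.10 ± 2.639 · 2.3371 = -17.10 ± 6.17 = (-23.27, -10.93)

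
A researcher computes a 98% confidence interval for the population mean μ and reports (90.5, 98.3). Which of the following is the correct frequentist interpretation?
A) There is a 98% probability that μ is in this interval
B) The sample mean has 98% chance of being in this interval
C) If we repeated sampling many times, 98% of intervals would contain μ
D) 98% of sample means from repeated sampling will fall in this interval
C

A) Wrong — μ is fixed; the randomness lives in the interval, not in μ.
B) Wrong — x̄ is observed and sits in the interval by construction.
C) Correct — this is the frequentist long-run coverage interpretation.
D) Wrong — coverage applies to intervals containing μ, not to future x̄ values.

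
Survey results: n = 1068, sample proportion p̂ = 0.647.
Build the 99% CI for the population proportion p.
(0.609, 0.685)

Proportion CI:
SE = √(p̂(1-p̂)/n) = √(0.647 · 0.353 / 1068) = 0.01462

z* = 2.576
Margin = z* · SE = 2.576 · 0.01462 = 0.0377

CI: 0.647 ± 0.0377 = (0.609, 0.685)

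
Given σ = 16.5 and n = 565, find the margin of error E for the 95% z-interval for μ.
Margin of error = 1.36

Margin of error = z* · σ/√n
= 1.960 · 16.5/√565
= 1.960 · 16.5/23.7697
= 1.36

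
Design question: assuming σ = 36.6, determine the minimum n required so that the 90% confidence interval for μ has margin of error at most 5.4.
n ≥ 125

For margin E ≤ 5.4:
n ≥ (z* · σ / E)²
n ≥ (1.645 · 36.6 / 5.4)²
n ≥ 124.31

Minimum n = 125 (rounding up)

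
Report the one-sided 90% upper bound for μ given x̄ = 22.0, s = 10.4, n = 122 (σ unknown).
μ ≤ 23.21

Upper bound (one-sided):
t* = 1.289 (one-sided for 90%)
Upper bound = x̄ + t* · s/√n = 22.0 + 1.289 · 10.4/√122 = 23.21

We are 90% confident that μ ≤ 23.21.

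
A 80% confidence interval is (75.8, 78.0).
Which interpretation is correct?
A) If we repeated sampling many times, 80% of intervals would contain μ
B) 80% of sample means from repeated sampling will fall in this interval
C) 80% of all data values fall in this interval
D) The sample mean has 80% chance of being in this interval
A

A) Correct — this is the frequentist long-run coverage interpretation.
B) Wrong — coverage applies to intervals containing μ, not to future x̄ values.
C) Wrong — a CI is about the parameter μ, not individual data values.
D) Wrong — x̄ is observed and sits in the interval by construction.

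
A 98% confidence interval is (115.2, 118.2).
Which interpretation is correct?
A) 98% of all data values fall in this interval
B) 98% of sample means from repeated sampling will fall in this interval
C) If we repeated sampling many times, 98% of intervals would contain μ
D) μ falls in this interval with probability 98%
C

A) Wrong — a CI is about the parameter μ, not individual data values.
B) Wrong — coverage applies to intervals containing μ, not to future x̄ values.
C) Correct — this is the frequentist long-run coverage interpretation.
D) Wrong — μ is fixed; the randomness lives in the interval, not in μ.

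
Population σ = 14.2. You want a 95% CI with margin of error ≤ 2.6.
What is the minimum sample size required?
n ≥ 115

For margin E ≤ 2.6:
n ≥ (z* · σ / E)²
n ≥ (1.960 · 14.2 / 2.6)²
n ≥ 114.59

Minimum n = 115 (rounding up)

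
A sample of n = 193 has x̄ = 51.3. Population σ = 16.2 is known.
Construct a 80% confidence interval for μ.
(49.81, 52.79)

z-interval (σ known):
z* = 1.282 for 80% confidence

Margin of error = z* · σ/√n = 1.282 · 16.2/√193 = 1.49

CI: (51.3 - 1.49, 51.3 + 1.49) = (49.81, 52.79)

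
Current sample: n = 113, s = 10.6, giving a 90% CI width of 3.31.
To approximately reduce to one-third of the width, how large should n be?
n ≈ 1017

CI width ∝ 1/√n
To reduce width by factor 3, need √n to grow by 3 → need 3² = 9 times as many samples.

Current: n = 113, width = 3.31
New: n = 1017, width ≈ 1.09

Width reduced by factor of 3.31/1.09 = 3.04.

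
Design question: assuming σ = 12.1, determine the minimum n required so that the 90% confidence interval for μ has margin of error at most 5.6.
n ≥ 13

For margin E ≤ 5.6:
n ≥ (z* · σ / E)²
n ≥ (1.645 · 12.1 / 5.6)²
n ≥ 12.63

Minimum n = 13 (rounding up)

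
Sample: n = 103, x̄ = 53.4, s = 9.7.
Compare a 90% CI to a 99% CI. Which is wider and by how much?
99% CI is wider by 1.85

df = 102
90% CI: t* = 1.660, (51.81, 54.99), width = 2 · t* · s/√n = 3.17
99% CI: t* = 2.625, (50.89, 55.91), width = 2 · t* · s/√n = 5.02

The 99% CI is wider by 5.02 - 3.17 = 1.85.
Higher confidence requires a wider interval.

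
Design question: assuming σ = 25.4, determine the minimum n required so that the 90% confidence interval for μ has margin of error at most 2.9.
n ≥ 208

For margin E ≤ 2.9:
n ≥ (z* · σ / E)²
n ≥ (1.645 · 25.4 / 2.9)²
n ≥ 207.59

Minimum n = 208 (rounding up)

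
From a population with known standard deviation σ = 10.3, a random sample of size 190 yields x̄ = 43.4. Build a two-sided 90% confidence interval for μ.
(42.17, 44.63)

z-interval (σ known):
z* = 1.645 for 90% confidence

Margin of error = z* · σ/√n = 1.645 · 10.3/√190 = 1.23

CI: (43.4 - 1.23, 43.4 + 1.23) = (42.17, 44.63)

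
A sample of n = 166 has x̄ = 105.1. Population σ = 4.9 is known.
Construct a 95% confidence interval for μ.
(104.35, 105.85)

z-interval (σ known):
z* = 1.960 for 95% confidence

Margin of error = z* · σ/√n = 1.960 · 4.9/√166 = 0.75

CI: (105.1 - 0.75, 105.1 + 0.75) = (104.35, 105.85)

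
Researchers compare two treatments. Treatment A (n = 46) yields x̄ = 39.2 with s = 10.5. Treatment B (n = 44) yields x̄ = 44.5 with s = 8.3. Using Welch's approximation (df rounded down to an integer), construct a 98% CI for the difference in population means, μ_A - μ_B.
(-10.02, -0.58)

Difference: x̄₁ - x̄₂ = -5.30
SE = √(s₁²/n₁ + s₂²/n₂) = √(10.5²/46 + 8.3²/44) = 1.9906
df = 85.02 → 85 (Welch–Satterthwaite, rounded down)
t* = 2.371

CI: -5.30 ± 2.371 · 1.9906 = -5.30 ± 4.72 = (-10.02, -0.58)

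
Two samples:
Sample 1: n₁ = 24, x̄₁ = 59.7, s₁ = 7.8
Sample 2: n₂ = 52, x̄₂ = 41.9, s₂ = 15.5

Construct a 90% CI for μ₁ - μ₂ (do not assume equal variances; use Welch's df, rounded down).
(13.34, 22.26)

Difference: x̄₁ - x̄₂ = 17.80
SE = √(s₁²/n₁ + s₂²/n₂) = √(7.8²/24 + 15.5²/52) = 2.6749
df = 73.35 → 73 (Welch–Satterthwaite, rounded down)
t* = 1.666

CI: 17.80 ± 1.666 · 2.6749 = 17.80 ± 4.46 = (13.34, 22.26)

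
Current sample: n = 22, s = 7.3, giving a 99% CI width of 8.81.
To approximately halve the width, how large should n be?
n ≈ 88

CI width ∝ 1/√n
To reduce width by factor 2, need √n to grow by 2 → need 2² = 4 times as many samples.

Current: n = 22, width = 8.81
New: n = 88, width ≈ 4.10

Width reduced by factor of 8.81/4.10 = 2.15.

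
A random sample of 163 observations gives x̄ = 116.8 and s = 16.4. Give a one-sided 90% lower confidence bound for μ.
μ ≥ 115.15

Lower bound (one-sided):
t* = 1.287 (one-sided for 90%)
Lower bound = x̄ - t* · s/√n = 116.8 - 1.287 · 16.4/√163 = 115.15

We are 90% confident that μ ≥ 115.15.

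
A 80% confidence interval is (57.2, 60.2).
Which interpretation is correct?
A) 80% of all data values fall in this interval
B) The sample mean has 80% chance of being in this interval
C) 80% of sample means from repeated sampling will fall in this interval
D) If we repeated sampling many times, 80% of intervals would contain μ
D

A) Wrong — a CI is about the parameter μ, not individual data values.
B) Wrong — x̄ is observed and sits in the interval by construction.
C) Wrong — coverage applies to intervals containing μ, not to future x̄ values.
D) Correct — this is the frequentist long-run coverage interpretation.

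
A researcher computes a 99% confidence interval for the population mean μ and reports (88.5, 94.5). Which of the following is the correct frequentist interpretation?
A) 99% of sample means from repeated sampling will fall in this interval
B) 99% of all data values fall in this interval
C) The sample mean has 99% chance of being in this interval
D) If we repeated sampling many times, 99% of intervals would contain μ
D

A) Wrong — coverage applies to intervals containing μ, not to future x̄ values.
B) Wrong — a CI is about the parameter μ, not individual data values.
C) Wrong — x̄ is observed and sits in the interval by construction.
D) Correct — this is the frequentist long-run coverage interpretation.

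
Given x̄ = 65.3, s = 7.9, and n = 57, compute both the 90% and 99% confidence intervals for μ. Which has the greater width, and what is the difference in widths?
99% CI is wider by 2.08

df = 56
90% CI: t* = 1.673, (63.55, 67.05), width = 2 · t* · s/√n = 3.50
99% CI: t* = 2.667, (62.51, 68.09), width = 2 · t* · s/√n = 5.58

The 99% CI is wider by 5.58 - 3.50 = 2.08.
Higher confidence requires a wider interval.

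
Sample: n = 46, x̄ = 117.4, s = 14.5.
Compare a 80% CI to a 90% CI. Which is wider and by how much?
90% CI is wider by 1.62

df = 45
80% CI: t* = 1.301, (114.62, 120.18), width = 2 · t* · s/√n = 5.56
90% CI: t* = 1.679, (113.81, 120.99), width = 2 · t* · s/√n = 7.18

The 90% CI is wider by 7.18 - 5.56 = 1.62.
Higher confidence requires a wider interval.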